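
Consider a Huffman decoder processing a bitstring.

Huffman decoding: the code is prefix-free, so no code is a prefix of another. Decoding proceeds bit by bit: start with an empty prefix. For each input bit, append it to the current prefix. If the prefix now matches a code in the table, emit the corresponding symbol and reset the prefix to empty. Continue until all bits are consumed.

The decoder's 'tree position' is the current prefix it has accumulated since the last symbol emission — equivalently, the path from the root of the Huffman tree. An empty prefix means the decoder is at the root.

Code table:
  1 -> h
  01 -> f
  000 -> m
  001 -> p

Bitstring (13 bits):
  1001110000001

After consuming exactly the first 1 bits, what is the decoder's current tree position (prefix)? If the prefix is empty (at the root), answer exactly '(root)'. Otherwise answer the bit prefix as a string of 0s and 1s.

Answer: (root)

Derivation:
Bit 0: prefix='1' -> emit 'h', reset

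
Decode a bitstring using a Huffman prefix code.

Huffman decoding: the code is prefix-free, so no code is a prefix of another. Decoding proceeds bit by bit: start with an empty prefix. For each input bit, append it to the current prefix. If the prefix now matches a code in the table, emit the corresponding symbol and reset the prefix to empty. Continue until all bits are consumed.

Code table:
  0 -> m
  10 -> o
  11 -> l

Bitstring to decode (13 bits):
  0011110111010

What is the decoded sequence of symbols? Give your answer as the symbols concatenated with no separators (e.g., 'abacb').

Answer: mmllmloo

Derivation:
Bit 0: prefix='0' -> emit 'm', reset
Bit 1: prefix='0' -> emit 'm', reset
Bit 2: prefix='1' (no match yet)
Bit 3: prefix='11' -> emit 'l', reset
Bit 4: prefix='1' (no match yet)
Bit 5: prefix='11' -> emit 'l', reset
Bit 6: prefix='0' -> emit 'm', reset
Bit 7: prefix='1' (no match yet)
Bit 8: prefix='11' -> emit 'l', reset
Bit 9: prefix='1' (no match yet)
Bit 10: prefix='10' -> emit 'o', reset
Bit 11: prefix='1' (no match yet)
Bit 12: prefix='10' -> emit 'o', reset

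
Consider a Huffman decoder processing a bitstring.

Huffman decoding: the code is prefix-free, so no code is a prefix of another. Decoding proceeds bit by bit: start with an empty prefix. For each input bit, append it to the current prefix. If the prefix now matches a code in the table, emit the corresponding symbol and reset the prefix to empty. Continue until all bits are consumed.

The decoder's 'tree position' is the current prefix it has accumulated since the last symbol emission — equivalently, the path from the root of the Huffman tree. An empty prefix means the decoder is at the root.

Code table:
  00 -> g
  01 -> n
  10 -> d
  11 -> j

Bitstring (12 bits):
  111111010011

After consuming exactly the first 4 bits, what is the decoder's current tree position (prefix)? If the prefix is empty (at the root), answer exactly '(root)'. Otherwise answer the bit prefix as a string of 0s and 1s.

Bit 0: prefix='1' (no match yet)
Bit 1: prefix='11' -> emit 'j', reset
Bit 2: prefix='1' (no match yet)
Bit 3: prefix='11' -> emit 'j', reset

Answer: (root)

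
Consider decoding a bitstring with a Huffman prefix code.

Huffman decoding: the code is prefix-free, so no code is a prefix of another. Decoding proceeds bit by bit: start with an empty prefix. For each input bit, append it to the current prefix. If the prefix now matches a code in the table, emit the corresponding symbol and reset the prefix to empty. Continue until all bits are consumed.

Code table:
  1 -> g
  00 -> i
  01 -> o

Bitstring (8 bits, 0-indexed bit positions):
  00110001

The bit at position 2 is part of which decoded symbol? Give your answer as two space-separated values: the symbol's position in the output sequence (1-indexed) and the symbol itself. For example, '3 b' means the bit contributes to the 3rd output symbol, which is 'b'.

Bit 0: prefix='0' (no match yet)
Bit 1: prefix='00' -> emit 'i', reset
Bit 2: prefix='1' -> emit 'g', reset
Bit 3: prefix='1' -> emit 'g', reset
Bit 4: prefix='0' (no match yet)
Bit 5: prefix='00' -> emit 'i', reset
Bit 6: prefix='0' (no match yet)

Answer: 2 g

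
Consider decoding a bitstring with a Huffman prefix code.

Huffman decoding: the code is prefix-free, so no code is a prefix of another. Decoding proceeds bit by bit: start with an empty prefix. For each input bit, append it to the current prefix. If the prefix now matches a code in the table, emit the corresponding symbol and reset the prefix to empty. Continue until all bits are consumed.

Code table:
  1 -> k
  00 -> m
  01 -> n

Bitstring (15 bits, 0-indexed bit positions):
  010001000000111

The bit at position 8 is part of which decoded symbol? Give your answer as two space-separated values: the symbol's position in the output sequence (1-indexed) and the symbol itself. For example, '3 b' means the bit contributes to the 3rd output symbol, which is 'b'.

Bit 0: prefix='0' (no match yet)
Bit 1: prefix='01' -> emit 'n', reset
Bit 2: prefix='0' (no match yet)
Bit 3: prefix='00' -> emit 'm', reset
Bit 4: prefix='0' (no match yet)
Bit 5: prefix='01' -> emit 'n', reset
Bit 6: prefix='0' (no match yet)
Bit 7: prefix='00' -> emit 'm', reset
Bit 8: prefix='0' (no match yet)
Bit 9: prefix='00' -> emit 'm', reset
Bit 10: prefix='0' (no match yet)
Bit 11: prefix='00' -> emit 'm', reset
Bit 12: prefix='1' -> emit 'k', reset

Answer: 5 m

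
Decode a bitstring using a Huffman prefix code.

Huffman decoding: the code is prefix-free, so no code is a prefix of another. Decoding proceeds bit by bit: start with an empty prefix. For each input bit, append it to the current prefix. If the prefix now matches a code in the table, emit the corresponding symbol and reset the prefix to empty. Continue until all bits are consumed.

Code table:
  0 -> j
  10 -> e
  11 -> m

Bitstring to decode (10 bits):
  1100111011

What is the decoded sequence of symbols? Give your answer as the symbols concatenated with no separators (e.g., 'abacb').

Answer: mjjmem

Derivation:
Bit 0: prefix='1' (no match yet)
Bit 1: prefix='11' -> emit 'm', reset
Bit 2: prefix='0' -> emit 'j', reset
Bit 3: prefix='0' -> emit 'j', reset
Bit 4: prefix='1' (no match yet)
Bit 5: prefix='11' -> emit 'm', reset
Bit 6: prefix='1' (no match yet)
Bit 7: prefix='10' -> emit 'e', reset
Bit 8: prefix='1' (no match yet)
Bit 9: prefix='11' -> emit 'm', reset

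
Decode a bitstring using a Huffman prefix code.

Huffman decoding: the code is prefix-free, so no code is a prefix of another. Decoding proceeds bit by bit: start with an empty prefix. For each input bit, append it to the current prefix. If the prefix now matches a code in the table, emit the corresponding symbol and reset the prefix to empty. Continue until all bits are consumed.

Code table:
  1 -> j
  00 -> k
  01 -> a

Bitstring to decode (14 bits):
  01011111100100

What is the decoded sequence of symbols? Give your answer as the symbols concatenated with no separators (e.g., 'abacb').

Answer: aajjjjjkjk

Derivation:
Bit 0: prefix='0' (no match yet)
Bit 1: prefix='01' -> emit 'a', reset
Bit 2: prefix='0' (no match yet)
Bit 3: prefix='01' -> emit 'a', reset
Bit 4: prefix='1' -> emit 'j', reset
Bit 5: prefix='1' -> emit 'j', reset
Bit 6: prefix='1' -> emit 'j', reset
Bit 7: prefix='1' -> emit 'j', reset
Bit 8: prefix='1' -> emit 'j', reset
Bit 9: prefix='0' (no match yet)
Bit 10: prefix='00' -> emit 'k', reset
Bit 11: prefix='1' -> emit 'j', reset
Bit 12: prefix='0' (no match yet)
Bit 13: prefix='00' -> emit 'k', reset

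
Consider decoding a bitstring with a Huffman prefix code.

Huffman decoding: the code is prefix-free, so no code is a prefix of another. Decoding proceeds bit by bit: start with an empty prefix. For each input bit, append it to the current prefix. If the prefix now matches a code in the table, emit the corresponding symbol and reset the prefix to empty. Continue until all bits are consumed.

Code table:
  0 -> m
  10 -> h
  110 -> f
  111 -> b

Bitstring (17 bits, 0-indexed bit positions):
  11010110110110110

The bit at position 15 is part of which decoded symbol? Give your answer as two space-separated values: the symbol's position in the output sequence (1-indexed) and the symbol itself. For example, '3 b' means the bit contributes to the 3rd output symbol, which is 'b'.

Bit 0: prefix='1' (no match yet)
Bit 1: prefix='11' (no match yet)
Bit 2: prefix='110' -> emit 'f', reset
Bit 3: prefix='1' (no match yet)
Bit 4: prefix='10' -> emit 'h', reset
Bit 5: prefix='1' (no match yet)
Bit 6: prefix='11' (no match yet)
Bit 7: prefix='110' -> emit 'f', reset
Bit 8: prefix='1' (no match yet)
Bit 9: prefix='11' (no match yet)
Bit 10: prefix='110' -> emit 'f', reset
Bit 11: prefix='1' (no match yet)
Bit 12: prefix='11' (no match yet)
Bit 13: prefix='110' -> emit 'f', reset
Bit 14: prefix='1' (no match yet)
Bit 15: prefix='11' (no match yet)
Bit 16: prefix='110' -> emit 'f', reset

Answer: 6 f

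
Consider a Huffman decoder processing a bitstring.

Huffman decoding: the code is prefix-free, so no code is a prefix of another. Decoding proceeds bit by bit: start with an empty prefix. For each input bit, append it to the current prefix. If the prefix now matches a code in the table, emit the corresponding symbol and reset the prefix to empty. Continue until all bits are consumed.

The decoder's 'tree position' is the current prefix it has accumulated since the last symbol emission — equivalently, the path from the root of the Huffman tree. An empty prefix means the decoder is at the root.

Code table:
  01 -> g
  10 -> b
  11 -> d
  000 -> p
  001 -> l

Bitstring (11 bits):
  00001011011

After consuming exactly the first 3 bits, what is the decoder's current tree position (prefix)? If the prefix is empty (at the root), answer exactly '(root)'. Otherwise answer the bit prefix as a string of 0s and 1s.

Answer: (root)

Derivation:
Bit 0: prefix='0' (no match yet)
Bit 1: prefix='00' (no match yet)
Bit 2: prefix='000' -> emit 'p', reset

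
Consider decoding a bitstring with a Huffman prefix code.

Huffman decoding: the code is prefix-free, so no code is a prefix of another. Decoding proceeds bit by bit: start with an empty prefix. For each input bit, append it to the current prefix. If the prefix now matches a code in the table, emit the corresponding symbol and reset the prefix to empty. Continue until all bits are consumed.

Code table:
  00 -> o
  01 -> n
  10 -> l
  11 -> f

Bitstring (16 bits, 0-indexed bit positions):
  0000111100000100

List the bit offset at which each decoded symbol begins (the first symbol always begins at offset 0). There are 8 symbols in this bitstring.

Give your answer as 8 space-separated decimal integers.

Answer: 0 2 4 6 8 10 12 14

Derivation:
Bit 0: prefix='0' (no match yet)
Bit 1: prefix='00' -> emit 'o', reset
Bit 2: prefix='0' (no match yet)
Bit 3: prefix='00' -> emit 'o', reset
Bit 4: prefix='1' (no match yet)
Bit 5: prefix='11' -> emit 'f', reset
Bit 6: prefix='1' (no match yet)
Bit 7: prefix='11' -> emit 'f', reset
Bit 8: prefix='0' (no match yet)
Bit 9: prefix='00' -> emit 'o', reset
Bit 10: prefix='0' (no match yet)
Bit 11: prefix='00' -> emit 'o', reset
Bit 12: prefix='0' (no match yet)
Bit 13: prefix='01' -> emit 'n', reset
Bit 14: prefix='0' (no match yet)
Bit 15: prefix='00' -> emit 'o', reset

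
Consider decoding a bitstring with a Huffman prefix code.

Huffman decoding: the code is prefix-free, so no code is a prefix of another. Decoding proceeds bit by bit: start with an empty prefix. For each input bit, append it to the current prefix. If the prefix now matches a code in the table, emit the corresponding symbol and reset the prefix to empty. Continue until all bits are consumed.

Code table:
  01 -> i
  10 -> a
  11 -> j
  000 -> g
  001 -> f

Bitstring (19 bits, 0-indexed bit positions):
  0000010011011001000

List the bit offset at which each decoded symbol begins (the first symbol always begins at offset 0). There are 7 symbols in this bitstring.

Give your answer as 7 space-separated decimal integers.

Answer: 0 3 6 9 11 13 16

Derivation:
Bit 0: prefix='0' (no match yet)
Bit 1: prefix='00' (no match yet)
Bit 2: prefix='000' -> emit 'g', reset
Bit 3: prefix='0' (no match yet)
Bit 4: prefix='00' (no match yet)
Bit 5: prefix='001' -> emit 'f', reset
Bit 6: prefix='0' (no match yet)
Bit 7: prefix='00' (no match yet)
Bit 8: prefix='001' -> emit 'f', reset
Bit 9: prefix='1' (no match yet)
Bit 10: prefix='10' -> emit 'a', reset
Bit 11: prefix='1' (no match yet)
Bit 12: prefix='11' -> emit 'j', reset
Bit 13: prefix='0' (no match yet)
Bit 14: prefix='00' (no match yet)
Bit 15: prefix='001' -> emit 'f', reset
Bit 16: prefix='0' (no match yet)
Bit 17: prefix='00' (no match yet)
Bit 18: prefix='000' -> emit 'g', reset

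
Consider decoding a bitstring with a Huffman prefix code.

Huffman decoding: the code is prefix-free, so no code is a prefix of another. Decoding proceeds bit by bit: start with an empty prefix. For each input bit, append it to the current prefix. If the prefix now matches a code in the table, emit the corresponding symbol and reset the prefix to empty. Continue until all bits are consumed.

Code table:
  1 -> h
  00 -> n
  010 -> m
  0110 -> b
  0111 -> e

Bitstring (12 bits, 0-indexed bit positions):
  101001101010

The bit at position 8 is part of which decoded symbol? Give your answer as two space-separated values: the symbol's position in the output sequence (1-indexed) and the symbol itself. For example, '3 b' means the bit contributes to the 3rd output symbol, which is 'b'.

Bit 0: prefix='1' -> emit 'h', reset
Bit 1: prefix='0' (no match yet)
Bit 2: prefix='01' (no match yet)
Bit 3: prefix='010' -> emit 'm', reset
Bit 4: prefix='0' (no match yet)
Bit 5: prefix='01' (no match yet)
Bit 6: prefix='011' (no match yet)
Bit 7: prefix='0110' -> emit 'b', reset
Bit 8: prefix='1' -> emit 'h', reset
Bit 9: prefix='0' (no match yet)
Bit 10: prefix='01' (no match yet)
Bit 11: prefix='010' -> emit 'm', reset

Answer: 4 h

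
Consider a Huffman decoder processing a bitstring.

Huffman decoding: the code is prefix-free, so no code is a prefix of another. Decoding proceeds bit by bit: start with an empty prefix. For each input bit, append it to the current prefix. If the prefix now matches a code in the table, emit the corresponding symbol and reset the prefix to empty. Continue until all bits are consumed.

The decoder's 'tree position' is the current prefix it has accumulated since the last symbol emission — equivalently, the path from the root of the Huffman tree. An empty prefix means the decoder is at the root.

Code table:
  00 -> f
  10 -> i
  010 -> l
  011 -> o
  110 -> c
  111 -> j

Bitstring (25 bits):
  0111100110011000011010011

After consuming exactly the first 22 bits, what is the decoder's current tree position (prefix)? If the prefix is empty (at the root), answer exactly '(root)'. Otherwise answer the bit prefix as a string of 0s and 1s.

Bit 0: prefix='0' (no match yet)
Bit 1: prefix='01' (no match yet)
Bit 2: prefix='011' -> emit 'o', reset
Bit 3: prefix='1' (no match yet)
Bit 4: prefix='11' (no match yet)
Bit 5: prefix='110' -> emit 'c', reset
Bit 6: prefix='0' (no match yet)
Bit 7: prefix='01' (no match yet)
Bit 8: prefix='011' -> emit 'o', reset
Bit 9: prefix='0' (no match yet)
Bit 10: prefix='00' -> emit 'f', reset
Bit 11: prefix='1' (no match yet)
Bit 12: prefix='11' (no match yet)
Bit 13: prefix='110' -> emit 'c', reset
Bit 14: prefix='0' (no match yet)
Bit 15: prefix='00' -> emit 'f', reset
Bit 16: prefix='0' (no match yet)
Bit 17: prefix='01' (no match yet)
Bit 18: prefix='011' -> emit 'o', reset
Bit 19: prefix='0' (no match yet)
Bit 20: prefix='01' (no match yet)
Bit 21: prefix='010' -> emit 'l', reset

Answer: (root)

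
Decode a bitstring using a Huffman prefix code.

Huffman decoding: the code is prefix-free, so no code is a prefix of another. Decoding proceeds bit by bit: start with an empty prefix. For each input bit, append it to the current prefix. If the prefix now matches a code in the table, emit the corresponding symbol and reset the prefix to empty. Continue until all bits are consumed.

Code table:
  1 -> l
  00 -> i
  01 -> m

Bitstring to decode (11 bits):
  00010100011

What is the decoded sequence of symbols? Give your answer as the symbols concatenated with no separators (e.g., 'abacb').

Answer: immiml

Derivation:
Bit 0: prefix='0' (no match yet)
Bit 1: prefix='00' -> emit 'i', reset
Bit 2: prefix='0' (no match yet)
Bit 3: prefix='01' -> emit 'm', reset
Bit 4: prefix='0' (no match yet)
Bit 5: prefix='01' -> emit 'm', reset
Bit 6: prefix='0' (no match yet)
Bit 7: prefix='00' -> emit 'i', reset
Bit 8: prefix='0' (no match yet)
Bit 9: prefix='01' -> emit 'm', reset
Bit 10: prefix='1' -> emit 'l', reset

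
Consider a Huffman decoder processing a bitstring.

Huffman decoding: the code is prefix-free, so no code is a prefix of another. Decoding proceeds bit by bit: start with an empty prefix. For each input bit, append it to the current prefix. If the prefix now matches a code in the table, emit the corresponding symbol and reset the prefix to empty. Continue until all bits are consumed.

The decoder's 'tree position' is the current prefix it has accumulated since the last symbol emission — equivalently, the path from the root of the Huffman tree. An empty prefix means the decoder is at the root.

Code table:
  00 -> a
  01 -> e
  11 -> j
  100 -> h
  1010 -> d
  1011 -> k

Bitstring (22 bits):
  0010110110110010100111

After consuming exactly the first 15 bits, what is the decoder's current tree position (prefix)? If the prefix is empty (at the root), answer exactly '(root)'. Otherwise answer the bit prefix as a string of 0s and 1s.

Bit 0: prefix='0' (no match yet)
Bit 1: prefix='00' -> emit 'a', reset
Bit 2: prefix='1' (no match yet)
Bit 3: prefix='10' (no match yet)
Bit 4: prefix='101' (no match yet)
Bit 5: prefix='1011' -> emit 'k', reset
Bit 6: prefix='0' (no match yet)
Bit 7: prefix='01' -> emit 'e', reset
Bit 8: prefix='1' (no match yet)
Bit 9: prefix='10' (no match yet)
Bit 10: prefix='101' (no match yet)
Bit 11: prefix='1011' -> emit 'k', reset
Bit 12: prefix='0' (no match yet)
Bit 13: prefix='00' -> emit 'a', reset
Bit 14: prefix='1' (no match yet)

Answer: 1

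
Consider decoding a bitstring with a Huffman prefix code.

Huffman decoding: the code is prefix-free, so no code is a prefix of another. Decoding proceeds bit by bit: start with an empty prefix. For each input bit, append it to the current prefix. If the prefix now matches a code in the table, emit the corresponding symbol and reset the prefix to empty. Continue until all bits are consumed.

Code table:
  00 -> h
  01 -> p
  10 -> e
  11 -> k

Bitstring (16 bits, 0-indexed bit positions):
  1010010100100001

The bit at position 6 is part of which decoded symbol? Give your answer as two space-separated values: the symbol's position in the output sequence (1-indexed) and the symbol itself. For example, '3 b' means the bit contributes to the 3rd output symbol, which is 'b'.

Bit 0: prefix='1' (no match yet)
Bit 1: prefix='10' -> emit 'e', reset
Bit 2: prefix='1' (no match yet)
Bit 3: prefix='10' -> emit 'e', reset
Bit 4: prefix='0' (no match yet)
Bit 5: prefix='01' -> emit 'p', reset
Bit 6: prefix='0' (no match yet)
Bit 7: prefix='01' -> emit 'p', reset
Bit 8: prefix='0' (no match yet)
Bit 9: prefix='00' -> emit 'h', reset
Bit 10: prefix='1' (no match yet)

Answer: 4 p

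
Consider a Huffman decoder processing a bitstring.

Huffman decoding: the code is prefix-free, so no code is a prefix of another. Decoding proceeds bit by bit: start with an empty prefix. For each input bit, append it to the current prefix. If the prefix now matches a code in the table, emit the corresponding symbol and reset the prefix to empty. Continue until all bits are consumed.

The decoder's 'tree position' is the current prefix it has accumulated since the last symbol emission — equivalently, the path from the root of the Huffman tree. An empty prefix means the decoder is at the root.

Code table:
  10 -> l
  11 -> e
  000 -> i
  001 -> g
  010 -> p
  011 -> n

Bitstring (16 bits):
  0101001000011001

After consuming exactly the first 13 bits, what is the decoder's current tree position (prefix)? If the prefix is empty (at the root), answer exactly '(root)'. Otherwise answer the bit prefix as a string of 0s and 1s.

Bit 0: prefix='0' (no match yet)
Bit 1: prefix='01' (no match yet)
Bit 2: prefix='010' -> emit 'p', reset
Bit 3: prefix='1' (no match yet)
Bit 4: prefix='10' -> emit 'l', reset
Bit 5: prefix='0' (no match yet)
Bit 6: prefix='01' (no match yet)
Bit 7: prefix='010' -> emit 'p', reset
Bit 8: prefix='0' (no match yet)
Bit 9: prefix='00' (no match yet)
Bit 10: prefix='000' -> emit 'i', reset
Bit 11: prefix='1' (no match yet)
Bit 12: prefix='11' -> emit 'e', reset

Answer: (root)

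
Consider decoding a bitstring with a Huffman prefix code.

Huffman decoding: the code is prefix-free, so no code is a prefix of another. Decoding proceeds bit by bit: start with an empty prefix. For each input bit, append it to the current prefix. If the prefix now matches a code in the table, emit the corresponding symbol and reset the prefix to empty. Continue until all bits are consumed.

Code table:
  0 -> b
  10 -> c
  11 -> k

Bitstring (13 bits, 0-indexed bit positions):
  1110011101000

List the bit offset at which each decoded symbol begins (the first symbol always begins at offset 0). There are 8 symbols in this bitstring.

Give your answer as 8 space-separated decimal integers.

Bit 0: prefix='1' (no match yet)
Bit 1: prefix='11' -> emit 'k', reset
Bit 2: prefix='1' (no match yet)
Bit 3: prefix='10' -> emit 'c', reset
Bit 4: prefix='0' -> emit 'b', reset
Bit 5: prefix='1' (no match yet)
Bit 6: prefix='11' -> emit 'k', reset
Bit 7: prefix='1' (no match yet)
Bit 8: prefix='10' -> emit 'c', reset
Bit 9: prefix='1' (no match yet)
Bit 10: prefix='10' -> emit 'c', reset
Bit 11: prefix='0' -> emit 'b', reset
Bit 12: prefix='0' -> emit 'b', reset

Answer: 0 2 4 5 7 9 11 12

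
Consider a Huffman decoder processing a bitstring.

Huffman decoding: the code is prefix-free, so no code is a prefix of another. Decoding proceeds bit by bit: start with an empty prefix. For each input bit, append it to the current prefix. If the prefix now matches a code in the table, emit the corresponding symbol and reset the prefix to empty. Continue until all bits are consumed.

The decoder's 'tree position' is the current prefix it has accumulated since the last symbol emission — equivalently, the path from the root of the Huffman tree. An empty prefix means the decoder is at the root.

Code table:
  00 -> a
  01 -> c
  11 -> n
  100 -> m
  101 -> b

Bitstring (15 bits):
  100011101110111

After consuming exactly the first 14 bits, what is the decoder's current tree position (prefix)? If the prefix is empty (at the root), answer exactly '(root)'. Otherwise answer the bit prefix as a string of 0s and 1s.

Bit 0: prefix='1' (no match yet)
Bit 1: prefix='10' (no match yet)
Bit 2: prefix='100' -> emit 'm', reset
Bit 3: prefix='0' (no match yet)
Bit 4: prefix='01' -> emit 'c', reset
Bit 5: prefix='1' (no match yet)
Bit 6: prefix='11' -> emit 'n', reset
Bit 7: prefix='0' (no match yet)
Bit 8: prefix='01' -> emit 'c', reset
Bit 9: prefix='1' (no match yet)
Bit 10: prefix='11' -> emit 'n', reset
Bit 11: prefix='0' (no match yet)
Bit 12: prefix='01' -> emit 'c', reset
Bit 13: prefix='1' (no match yet)

Answer: 1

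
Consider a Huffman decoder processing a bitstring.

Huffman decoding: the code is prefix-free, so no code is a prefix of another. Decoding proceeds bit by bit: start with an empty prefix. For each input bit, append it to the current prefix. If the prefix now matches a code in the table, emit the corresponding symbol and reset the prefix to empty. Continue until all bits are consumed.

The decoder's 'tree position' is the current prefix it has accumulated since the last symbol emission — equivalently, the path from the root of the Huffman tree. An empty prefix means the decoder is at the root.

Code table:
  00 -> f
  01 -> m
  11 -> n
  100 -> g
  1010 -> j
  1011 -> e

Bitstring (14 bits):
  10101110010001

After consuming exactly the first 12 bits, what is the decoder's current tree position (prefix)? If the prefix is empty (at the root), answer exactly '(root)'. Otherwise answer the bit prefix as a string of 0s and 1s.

Bit 0: prefix='1' (no match yet)
Bit 1: prefix='10' (no match yet)
Bit 2: prefix='101' (no match yet)
Bit 3: prefix='1010' -> emit 'j', reset
Bit 4: prefix='1' (no match yet)
Bit 5: prefix='11' -> emit 'n', reset
Bit 6: prefix='1' (no match yet)
Bit 7: prefix='10' (no match yet)
Bit 8: prefix='100' -> emit 'g', reset
Bit 9: prefix='1' (no match yet)
Bit 10: prefix='10' (no match yet)
Bit 11: prefix='100' -> emit 'g', reset

Answer: (root)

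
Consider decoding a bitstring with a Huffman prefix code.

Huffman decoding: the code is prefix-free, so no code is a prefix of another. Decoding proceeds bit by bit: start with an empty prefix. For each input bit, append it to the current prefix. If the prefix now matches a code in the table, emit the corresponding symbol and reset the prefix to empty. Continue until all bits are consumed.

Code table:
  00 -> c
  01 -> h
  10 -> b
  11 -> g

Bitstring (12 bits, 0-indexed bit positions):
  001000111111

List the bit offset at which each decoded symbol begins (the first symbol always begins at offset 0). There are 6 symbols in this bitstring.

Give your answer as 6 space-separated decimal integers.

Answer: 0 2 4 6 8 10

Derivation:
Bit 0: prefix='0' (no match yet)
Bit 1: prefix='00' -> emit 'c', reset
Bit 2: prefix='1' (no match yet)
Bit 3: prefix='10' -> emit 'b', reset
Bit 4: prefix='0' (no match yet)
Bit 5: prefix='00' -> emit 'c', reset
Bit 6: prefix='1' (no match yet)
Bit 7: prefix='11' -> emit 'g', reset
Bit 8: prefix='1' (no match yet)
Bit 9: prefix='11' -> emit 'g', reset
Bit 10: prefix='1' (no match yet)
Bit 11: prefix='11' -> emit 'g', reset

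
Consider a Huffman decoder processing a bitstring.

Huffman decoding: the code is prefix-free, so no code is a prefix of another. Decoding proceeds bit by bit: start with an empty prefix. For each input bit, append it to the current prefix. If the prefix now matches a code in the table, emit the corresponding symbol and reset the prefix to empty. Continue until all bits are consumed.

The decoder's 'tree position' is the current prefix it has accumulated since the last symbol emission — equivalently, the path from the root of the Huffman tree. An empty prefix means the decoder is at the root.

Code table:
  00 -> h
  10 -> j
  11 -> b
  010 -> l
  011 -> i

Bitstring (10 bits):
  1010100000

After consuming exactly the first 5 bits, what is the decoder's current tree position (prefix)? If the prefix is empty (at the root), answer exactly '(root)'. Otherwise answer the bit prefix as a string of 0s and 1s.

Bit 0: prefix='1' (no match yet)
Bit 1: prefix='10' -> emit 'j', reset
Bit 2: prefix='1' (no match yet)
Bit 3: prefix='10' -> emit 'j', reset
Bit 4: prefix='1' (no match yet)

Answer: 1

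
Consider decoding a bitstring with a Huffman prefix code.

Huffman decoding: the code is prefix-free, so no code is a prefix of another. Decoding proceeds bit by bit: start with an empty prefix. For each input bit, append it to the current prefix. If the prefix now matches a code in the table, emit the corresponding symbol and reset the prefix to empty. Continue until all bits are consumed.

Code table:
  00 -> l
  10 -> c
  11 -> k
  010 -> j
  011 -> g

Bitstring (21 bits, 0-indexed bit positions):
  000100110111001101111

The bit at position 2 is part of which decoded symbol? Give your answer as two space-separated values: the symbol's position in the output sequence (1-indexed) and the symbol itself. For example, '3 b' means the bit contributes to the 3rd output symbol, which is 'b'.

Bit 0: prefix='0' (no match yet)
Bit 1: prefix='00' -> emit 'l', reset
Bit 2: prefix='0' (no match yet)
Bit 3: prefix='01' (no match yet)
Bit 4: prefix='010' -> emit 'j', reset
Bit 5: prefix='0' (no match yet)
Bit 6: prefix='01' (no match yet)

Answer: 2 j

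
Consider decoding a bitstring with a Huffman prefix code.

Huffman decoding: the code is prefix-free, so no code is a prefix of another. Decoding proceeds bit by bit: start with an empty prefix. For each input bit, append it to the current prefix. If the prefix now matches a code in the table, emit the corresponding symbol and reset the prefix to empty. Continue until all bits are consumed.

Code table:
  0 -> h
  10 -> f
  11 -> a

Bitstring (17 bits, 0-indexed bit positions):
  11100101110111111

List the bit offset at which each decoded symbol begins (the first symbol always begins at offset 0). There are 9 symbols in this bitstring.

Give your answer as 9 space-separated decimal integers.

Answer: 0 2 4 5 7 9 11 13 15

Derivation:
Bit 0: prefix='1' (no match yet)
Bit 1: prefix='11' -> emit 'a', reset
Bit 2: prefix='1' (no match yet)
Bit 3: prefix='10' -> emit 'f', reset
Bit 4: prefix='0' -> emit 'h', reset
Bit 5: prefix='1' (no match yet)
Bit 6: prefix='10' -> emit 'f', reset
Bit 7: prefix='1' (no match yet)
Bit 8: prefix='11' -> emit 'a', reset
Bit 9: prefix='1' (no match yet)
Bit 10: prefix='10' -> emit 'f', reset
Bit 11: prefix='1' (no match yet)
Bit 12: prefix='11' -> emit 'a', reset
Bit 13: prefix='1' (no match yet)
Bit 14: prefix='11' -> emit 'a', reset
Bit 15: prefix='1' (no match yet)
Bit 16: prefix='11' -> emit 'a', reset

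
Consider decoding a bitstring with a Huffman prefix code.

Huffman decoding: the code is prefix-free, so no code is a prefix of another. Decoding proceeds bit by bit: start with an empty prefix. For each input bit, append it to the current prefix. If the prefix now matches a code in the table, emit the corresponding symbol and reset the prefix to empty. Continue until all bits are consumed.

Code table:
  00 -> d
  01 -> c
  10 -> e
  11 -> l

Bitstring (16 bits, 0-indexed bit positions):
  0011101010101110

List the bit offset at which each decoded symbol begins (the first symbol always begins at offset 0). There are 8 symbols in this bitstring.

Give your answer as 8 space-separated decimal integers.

Answer: 0 2 4 6 8 10 12 14

Derivation:
Bit 0: prefix='0' (no match yet)
Bit 1: prefix='00' -> emit 'd', reset
Bit 2: prefix='1' (no match yet)
Bit 3: prefix='11' -> emit 'l', reset
Bit 4: prefix='1' (no match yet)
Bit 5: prefix='10' -> emit 'e', reset
Bit 6: prefix='1' (no match yet)
Bit 7: prefix='10' -> emit 'e', reset
Bit 8: prefix='1' (no match yet)
Bit 9: prefix='10' -> emit 'e', reset
Bit 10: prefix='1' (no match yet)
Bit 11: prefix='10' -> emit 'e', reset
Bit 12: prefix='1' (no match yet)
Bit 13: prefix='11' -> emit 'l', reset
Bit 14: prefix='1' (no match yet)
Bit 15: prefix='10' -> emit 'e', reset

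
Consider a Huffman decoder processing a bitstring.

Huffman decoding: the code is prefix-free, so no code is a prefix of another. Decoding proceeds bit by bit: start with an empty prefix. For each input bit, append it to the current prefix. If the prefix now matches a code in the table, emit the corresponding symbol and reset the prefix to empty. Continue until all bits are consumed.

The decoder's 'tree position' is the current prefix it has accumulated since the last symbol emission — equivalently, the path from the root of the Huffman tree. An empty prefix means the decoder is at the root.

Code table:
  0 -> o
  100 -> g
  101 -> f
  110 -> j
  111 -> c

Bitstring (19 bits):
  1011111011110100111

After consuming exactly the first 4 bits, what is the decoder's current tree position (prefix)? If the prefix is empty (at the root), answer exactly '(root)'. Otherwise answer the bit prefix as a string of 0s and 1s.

Bit 0: prefix='1' (no match yet)
Bit 1: prefix='10' (no match yet)
Bit 2: prefix='101' -> emit 'f', reset
Bit 3: prefix='1' (no match yet)

Answer: 1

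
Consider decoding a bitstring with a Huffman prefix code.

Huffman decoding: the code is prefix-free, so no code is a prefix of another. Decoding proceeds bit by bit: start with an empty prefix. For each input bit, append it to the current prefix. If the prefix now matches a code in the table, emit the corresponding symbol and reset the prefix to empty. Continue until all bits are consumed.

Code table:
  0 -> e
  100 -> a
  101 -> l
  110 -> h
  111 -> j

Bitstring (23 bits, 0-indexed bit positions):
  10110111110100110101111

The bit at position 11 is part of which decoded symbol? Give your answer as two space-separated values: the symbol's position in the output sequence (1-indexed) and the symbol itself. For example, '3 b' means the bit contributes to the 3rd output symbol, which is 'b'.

Answer: 4 l

Derivation:
Bit 0: prefix='1' (no match yet)
Bit 1: prefix='10' (no match yet)
Bit 2: prefix='101' -> emit 'l', reset
Bit 3: prefix='1' (no match yet)
Bit 4: prefix='10' (no match yet)
Bit 5: prefix='101' -> emit 'l', reset
Bit 6: prefix='1' (no match yet)
Bit 7: prefix='11' (no match yet)
Bit 8: prefix='111' -> emit 'j', reset
Bit 9: prefix='1' (no match yet)
Bit 10: prefix='10' (no match yet)
Bit 11: prefix='101' -> emit 'l', reset
Bit 12: prefix='0' -> emit 'e', reset
Bit 13: prefix='0' -> emit 'e', reset
Bit 14: prefix='1' (no match yet)
Bit 15: prefix='11' (no match yet)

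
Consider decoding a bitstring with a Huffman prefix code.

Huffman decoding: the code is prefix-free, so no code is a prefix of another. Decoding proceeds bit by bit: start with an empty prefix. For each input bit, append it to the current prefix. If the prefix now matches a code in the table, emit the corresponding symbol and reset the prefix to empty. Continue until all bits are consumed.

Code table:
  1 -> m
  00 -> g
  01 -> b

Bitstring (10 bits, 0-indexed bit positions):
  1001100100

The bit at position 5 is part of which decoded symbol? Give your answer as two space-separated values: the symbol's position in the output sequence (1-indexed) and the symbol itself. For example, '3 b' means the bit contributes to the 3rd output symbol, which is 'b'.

Answer: 5 g

Derivation:
Bit 0: prefix='1' -> emit 'm', reset
Bit 1: prefix='0' (no match yet)
Bit 2: prefix='00' -> emit 'g', reset
Bit 3: prefix='1' -> emit 'm', reset
Bit 4: prefix='1' -> emit 'm', reset
Bit 5: prefix='0' (no match yet)
Bit 6: prefix='00' -> emit 'g', reset
Bit 7: prefix='1' -> emit 'm', reset
Bit 8: prefix='0' (no match yet)
Bit 9: prefix='00' -> emit 'g', reset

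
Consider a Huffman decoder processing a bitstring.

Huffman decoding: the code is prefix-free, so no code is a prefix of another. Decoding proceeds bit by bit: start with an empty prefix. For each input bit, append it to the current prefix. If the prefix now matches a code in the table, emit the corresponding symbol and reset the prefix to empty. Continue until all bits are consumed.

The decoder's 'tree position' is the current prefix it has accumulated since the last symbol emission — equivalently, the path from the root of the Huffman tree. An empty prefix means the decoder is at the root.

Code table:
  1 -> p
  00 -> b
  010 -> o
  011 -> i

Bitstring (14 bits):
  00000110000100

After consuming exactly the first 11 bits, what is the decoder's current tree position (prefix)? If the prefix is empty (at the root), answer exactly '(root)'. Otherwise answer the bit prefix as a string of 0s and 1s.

Bit 0: prefix='0' (no match yet)
Bit 1: prefix='00' -> emit 'b', reset
Bit 2: prefix='0' (no match yet)
Bit 3: prefix='00' -> emit 'b', reset
Bit 4: prefix='0' (no match yet)
Bit 5: prefix='01' (no match yet)
Bit 6: prefix='011' -> emit 'i', reset
Bit 7: prefix='0' (no match yet)
Bit 8: prefix='00' -> emit 'b', reset
Bit 9: prefix='0' (no match yet)
Bit 10: prefix='00' -> emit 'b', reset

Answer: (root)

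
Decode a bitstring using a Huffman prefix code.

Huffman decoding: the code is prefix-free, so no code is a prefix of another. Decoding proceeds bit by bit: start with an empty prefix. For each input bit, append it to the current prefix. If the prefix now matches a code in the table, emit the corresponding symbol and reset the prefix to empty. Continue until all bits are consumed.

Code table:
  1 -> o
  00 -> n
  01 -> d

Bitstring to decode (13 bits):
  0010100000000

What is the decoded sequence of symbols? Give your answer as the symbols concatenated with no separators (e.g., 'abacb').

Answer: nodnnnn

Derivation:
Bit 0: prefix='0' (no match yet)
Bit 1: prefix='00' -> emit 'n', reset
Bit 2: prefix='1' -> emit 'o', reset
Bit 3: prefix='0' (no match yet)
Bit 4: prefix='01' -> emit 'd', reset
Bit 5: prefix='0' (no match yet)
Bit 6: prefix='00' -> emit 'n', reset
Bit 7: prefix='0' (no match yet)
Bit 8: prefix='00' -> emit 'n', reset
Bit 9: prefix='0' (no match yet)
Bit 10: prefix='00' -> emit 'n', reset
Bit 11: prefix='0' (no match yet)
Bit 12: prefix='00' -> emit 'n', reset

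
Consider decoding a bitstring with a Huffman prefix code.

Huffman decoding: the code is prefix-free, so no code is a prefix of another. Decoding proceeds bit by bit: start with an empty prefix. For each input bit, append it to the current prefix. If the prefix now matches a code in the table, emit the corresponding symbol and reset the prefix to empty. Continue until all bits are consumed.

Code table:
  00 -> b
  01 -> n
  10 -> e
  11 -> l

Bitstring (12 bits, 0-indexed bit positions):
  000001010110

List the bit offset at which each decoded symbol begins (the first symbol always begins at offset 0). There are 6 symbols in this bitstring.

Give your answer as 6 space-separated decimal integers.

Answer: 0 2 4 6 8 10

Derivation:
Bit 0: prefix='0' (no match yet)
Bit 1: prefix='00' -> emit 'b', reset
Bit 2: prefix='0' (no match yet)
Bit 3: prefix='00' -> emit 'b', reset
Bit 4: prefix='0' (no match yet)
Bit 5: prefix='01' -> emit 'n', reset
Bit 6: prefix='0' (no match yet)
Bit 7: prefix='01' -> emit 'n', reset
Bit 8: prefix='0' (no match yet)
Bit 9: prefix='01' -> emit 'n', reset
Bit 10: prefix='1' (no match yet)
Bit 11: prefix='10' -> emit 'e', reset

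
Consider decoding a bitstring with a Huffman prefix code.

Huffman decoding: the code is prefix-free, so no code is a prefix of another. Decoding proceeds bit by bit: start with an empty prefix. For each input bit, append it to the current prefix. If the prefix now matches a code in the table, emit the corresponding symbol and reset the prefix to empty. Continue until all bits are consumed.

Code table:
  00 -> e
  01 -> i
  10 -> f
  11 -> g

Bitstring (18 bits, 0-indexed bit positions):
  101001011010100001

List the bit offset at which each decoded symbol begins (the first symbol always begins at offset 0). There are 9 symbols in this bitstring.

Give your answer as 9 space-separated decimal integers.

Answer: 0 2 4 6 8 10 12 14 16

Derivation:
Bit 0: prefix='1' (no match yet)
Bit 1: prefix='10' -> emit 'f', reset
Bit 2: prefix='1' (no match yet)
Bit 3: prefix='10' -> emit 'f', reset
Bit 4: prefix='0' (no match yet)
Bit 5: prefix='01' -> emit 'i', reset
Bit 6: prefix='0' (no match yet)
Bit 7: prefix='01' -> emit 'i', reset
Bit 8: prefix='1' (no match yet)
Bit 9: prefix='10' -> emit 'f', reset
Bit 10: prefix='1' (no match yet)
Bit 11: prefix='10' -> emit 'f', reset
Bit 12: prefix='1' (no match yet)
Bit 13: prefix='10' -> emit 'f', reset
Bit 14: prefix='0' (no match yet)
Bit 15: prefix='00' -> emit 'e', reset
Bit 16: prefix='0' (no match yet)
Bit 17: prefix='01' -> emit 'i', reset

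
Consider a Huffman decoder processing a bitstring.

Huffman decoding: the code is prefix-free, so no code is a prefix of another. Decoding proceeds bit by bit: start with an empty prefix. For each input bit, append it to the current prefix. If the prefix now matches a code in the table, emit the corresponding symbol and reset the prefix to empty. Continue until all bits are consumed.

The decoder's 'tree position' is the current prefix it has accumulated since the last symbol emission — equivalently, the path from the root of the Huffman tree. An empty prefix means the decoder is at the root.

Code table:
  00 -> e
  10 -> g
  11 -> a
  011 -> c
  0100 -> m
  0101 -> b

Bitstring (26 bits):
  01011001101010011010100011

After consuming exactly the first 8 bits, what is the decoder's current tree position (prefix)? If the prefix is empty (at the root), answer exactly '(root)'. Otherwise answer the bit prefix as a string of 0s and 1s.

Answer: 01

Derivation:
Bit 0: prefix='0' (no match yet)
Bit 1: prefix='01' (no match yet)
Bit 2: prefix='010' (no match yet)
Bit 3: prefix='0101' -> emit 'b', reset
Bit 4: prefix='1' (no match yet)
Bit 5: prefix='10' -> emit 'g', reset
Bit 6: prefix='0' (no match yet)
Bit 7: prefix='01' (no match yet)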